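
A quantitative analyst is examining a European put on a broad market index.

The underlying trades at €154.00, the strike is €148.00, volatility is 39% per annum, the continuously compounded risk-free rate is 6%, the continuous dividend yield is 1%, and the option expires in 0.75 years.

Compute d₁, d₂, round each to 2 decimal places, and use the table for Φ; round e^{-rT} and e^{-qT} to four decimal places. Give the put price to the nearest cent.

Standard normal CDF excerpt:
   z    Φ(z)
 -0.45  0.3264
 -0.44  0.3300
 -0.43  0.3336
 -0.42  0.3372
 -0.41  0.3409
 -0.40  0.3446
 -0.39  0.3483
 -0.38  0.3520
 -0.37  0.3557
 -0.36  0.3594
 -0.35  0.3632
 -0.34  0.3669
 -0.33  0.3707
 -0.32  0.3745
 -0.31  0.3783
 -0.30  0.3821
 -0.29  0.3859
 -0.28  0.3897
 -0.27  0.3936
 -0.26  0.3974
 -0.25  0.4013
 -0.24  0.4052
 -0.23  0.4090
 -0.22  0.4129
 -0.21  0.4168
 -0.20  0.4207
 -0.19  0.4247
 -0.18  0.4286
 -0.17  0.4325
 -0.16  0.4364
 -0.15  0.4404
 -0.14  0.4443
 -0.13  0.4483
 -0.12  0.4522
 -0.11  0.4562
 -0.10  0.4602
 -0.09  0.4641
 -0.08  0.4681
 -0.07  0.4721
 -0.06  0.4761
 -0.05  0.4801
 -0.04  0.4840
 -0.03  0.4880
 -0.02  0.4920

€14.69

σ√T = 0.39 × 0.8660 = 0.3377
d₁ = [ln(154/148) + (0.06 − 0.01 + ½·0.39²)·0.75] / (σ√T) = (0.0397 + 0.0945) / 0.3377 = 0.3976 ⇒ 0.40
d₂ = 0.3976 − 0.3377 = 0.0598 ⇒ 0.06
exp(−qT) = exp(−0.01·0.75) = 0.9925;  exp(−rT) = exp(−0.06·0.75) = 0.9560
N(−d₂) = N(-0.06) = 0.4761;  N(−d₁) = N(-0.40) = 0.3446
P = 148·0.9560·0.4761 − 154·0.9925·0.3446 = 67.3624 − 52.6704 = 14.6920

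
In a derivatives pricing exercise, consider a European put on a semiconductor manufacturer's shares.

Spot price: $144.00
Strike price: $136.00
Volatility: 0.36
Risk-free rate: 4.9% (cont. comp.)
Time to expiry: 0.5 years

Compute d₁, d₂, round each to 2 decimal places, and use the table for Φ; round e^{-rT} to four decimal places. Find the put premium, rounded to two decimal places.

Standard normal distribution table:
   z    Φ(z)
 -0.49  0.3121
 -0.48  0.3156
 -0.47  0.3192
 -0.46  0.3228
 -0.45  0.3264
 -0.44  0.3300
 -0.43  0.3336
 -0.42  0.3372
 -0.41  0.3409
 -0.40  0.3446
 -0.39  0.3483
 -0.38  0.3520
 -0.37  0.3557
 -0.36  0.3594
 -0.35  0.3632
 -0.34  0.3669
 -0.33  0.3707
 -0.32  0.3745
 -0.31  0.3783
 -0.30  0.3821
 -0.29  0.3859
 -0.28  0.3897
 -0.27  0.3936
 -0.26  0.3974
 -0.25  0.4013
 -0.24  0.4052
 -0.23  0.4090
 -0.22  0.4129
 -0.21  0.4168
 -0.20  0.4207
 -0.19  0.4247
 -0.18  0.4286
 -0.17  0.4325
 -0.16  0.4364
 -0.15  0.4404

σ√T = 0.36 × 0.7071 = 0.2546
d₁ = [ln(144/136) + (0.049 + ½·0.36²)·0.5] / (σ√T) = (0.0572 + 0.0569) / 0.2546 = 0.4481 → 0.45
d₂ = 0.4481 − 0.2546 = 0.1935 → 0.19
e^(−rT) = e^(−0.049·0.5) = 0.9758
N(−d₂) = N(-0.19) = 0.4247;  N(−d₁) = N(-0.45) = 0.3264
P = 136·0.9758·0.4247 − 144·0.3264 = 56.3614 − 47.0016 = 9.3598

$9.36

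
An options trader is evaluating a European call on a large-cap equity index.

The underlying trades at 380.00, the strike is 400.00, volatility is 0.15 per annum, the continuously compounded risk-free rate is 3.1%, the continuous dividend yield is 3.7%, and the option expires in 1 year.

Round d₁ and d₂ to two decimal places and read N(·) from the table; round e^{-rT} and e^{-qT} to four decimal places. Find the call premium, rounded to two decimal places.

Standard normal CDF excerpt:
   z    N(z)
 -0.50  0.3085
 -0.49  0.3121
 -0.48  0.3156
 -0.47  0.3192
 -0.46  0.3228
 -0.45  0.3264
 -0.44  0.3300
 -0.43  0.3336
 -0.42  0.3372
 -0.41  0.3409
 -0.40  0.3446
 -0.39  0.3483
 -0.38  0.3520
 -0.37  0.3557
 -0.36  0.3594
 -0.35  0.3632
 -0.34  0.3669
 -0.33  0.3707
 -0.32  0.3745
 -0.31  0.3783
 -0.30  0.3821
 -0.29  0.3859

σ√T = 0.15·√1 = 0.1500
d₁ = [ln(380/400) + (0.031 − 0.037 + 0.15²/2)·1] / 0.1500 = [-0.0513 + 0.0053] / 0.1500 = -0.3070 ⇒ -0.31
d₂ = d₁ − σ√T = -0.3070 − 0.1500 = -0.4570 ⇒ -0.46
exp(−qT) = exp(−0.037·1) = 0.9637;  exp(−rT) = exp(−0.031·1) = 0.9695
C = 380·0.9637·N(-0.31) − 400·0.9695·N(-0.46) = 380·0.9637·0.3783 − 400·0.9695·0.3228 = 138.5357 − 125.1818 = 13.3539

13.35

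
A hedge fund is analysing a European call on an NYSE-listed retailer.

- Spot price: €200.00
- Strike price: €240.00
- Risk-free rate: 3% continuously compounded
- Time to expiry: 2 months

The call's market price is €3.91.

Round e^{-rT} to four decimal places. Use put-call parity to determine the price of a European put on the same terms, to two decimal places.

e^(−rT) = e^(−0.03·0.1667) = 0.9950
Put-call parity: C − P = S − K·e^(−rT) = 200 − 240·0.9950 = 200 − 238.8000 = -38.8000
P = C − (C − P) = 3.91 − (-38.8000) = 42.7100

€42.71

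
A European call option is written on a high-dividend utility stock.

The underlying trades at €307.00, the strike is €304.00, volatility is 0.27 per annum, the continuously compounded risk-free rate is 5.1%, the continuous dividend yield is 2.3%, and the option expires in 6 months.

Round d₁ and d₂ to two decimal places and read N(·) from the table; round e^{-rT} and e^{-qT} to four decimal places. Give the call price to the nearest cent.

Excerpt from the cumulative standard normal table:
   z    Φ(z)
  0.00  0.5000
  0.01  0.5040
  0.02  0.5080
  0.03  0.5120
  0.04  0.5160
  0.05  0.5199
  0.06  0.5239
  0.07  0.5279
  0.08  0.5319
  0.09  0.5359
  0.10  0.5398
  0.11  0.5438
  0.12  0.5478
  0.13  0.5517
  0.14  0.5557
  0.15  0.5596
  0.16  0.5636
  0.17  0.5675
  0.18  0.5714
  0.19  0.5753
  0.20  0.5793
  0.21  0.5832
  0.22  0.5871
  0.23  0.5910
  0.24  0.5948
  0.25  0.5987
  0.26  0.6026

σ√T = 0.27·√0.5 = 0.1909
d₁ = [ln(307/304) + (0.051 − 0.023 + ½·0.27²)·0.5] / (σ√T) = (0.0098 + 0.0322) / 0.1909 = 0.2202 which rounds to 0.22
d₂ = 0.2202 − 0.1909 = 0.0293 which rounds to 0.03
exp(−qT) = exp(−0.023·0.5) = 0.9886;  exp(−rT) = exp(−0.051·0.5) = 0.9748
C = 307·0.9886·N(0.22) − 304·0.9748·N(0.03) = 307·0.9886·0.5871 − 304·0.9748·0.5120 = 178.1850 − 151.7257 = 26.4593

€26.46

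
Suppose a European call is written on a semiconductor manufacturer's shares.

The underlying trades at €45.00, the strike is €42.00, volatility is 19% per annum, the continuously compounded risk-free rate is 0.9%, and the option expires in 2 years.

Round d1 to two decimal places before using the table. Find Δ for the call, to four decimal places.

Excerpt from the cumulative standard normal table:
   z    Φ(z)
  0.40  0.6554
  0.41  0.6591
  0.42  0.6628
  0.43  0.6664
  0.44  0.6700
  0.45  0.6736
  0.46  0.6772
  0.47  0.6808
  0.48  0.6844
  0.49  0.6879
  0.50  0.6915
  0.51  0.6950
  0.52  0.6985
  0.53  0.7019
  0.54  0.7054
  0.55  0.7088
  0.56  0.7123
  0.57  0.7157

0.6772

σ√T = 0.19 × 1.4142 = 0.2687
ln(S/K) + (r + σ²/2)T = ln(45/42) + (0.009 + 0.19²/2)·2 = 0.0690 + 0.0541 = 0.1231
d₁ = 0.1231 / 0.2687 = 0.4581 → 0.46
N(d₁) = N(0.46) = 0.6772
Δ_call = N(d₁) = 0.6772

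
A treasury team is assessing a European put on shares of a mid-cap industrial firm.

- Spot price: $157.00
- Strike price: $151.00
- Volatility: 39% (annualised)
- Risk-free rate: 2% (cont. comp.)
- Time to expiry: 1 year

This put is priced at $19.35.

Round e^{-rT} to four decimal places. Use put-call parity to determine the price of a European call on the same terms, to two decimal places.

exp(−rT) = exp(−0.02·1) = 0.9802
Put-call parity: C − P = S − K·e^(−rT) = 157 − 151·0.9802 = 157 − 148.0102 = 8.9898
C = P + (C − P) = 19.35 + (8.9898) = 28.3398

$28.34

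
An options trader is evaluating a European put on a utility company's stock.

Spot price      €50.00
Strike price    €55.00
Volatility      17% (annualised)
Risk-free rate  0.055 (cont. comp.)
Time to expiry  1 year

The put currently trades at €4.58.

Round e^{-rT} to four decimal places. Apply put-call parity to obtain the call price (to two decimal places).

€2.52

e^(−rT) = e^(−0.055·1) = 0.9465
Put-call parity: C − P = S − K·e^(−rT) = 50 − 55·0.9465 = 50 − 52.0575 = -2.0575
C = P + (C − P) = 4.58 + (-2.0575) = 2.5225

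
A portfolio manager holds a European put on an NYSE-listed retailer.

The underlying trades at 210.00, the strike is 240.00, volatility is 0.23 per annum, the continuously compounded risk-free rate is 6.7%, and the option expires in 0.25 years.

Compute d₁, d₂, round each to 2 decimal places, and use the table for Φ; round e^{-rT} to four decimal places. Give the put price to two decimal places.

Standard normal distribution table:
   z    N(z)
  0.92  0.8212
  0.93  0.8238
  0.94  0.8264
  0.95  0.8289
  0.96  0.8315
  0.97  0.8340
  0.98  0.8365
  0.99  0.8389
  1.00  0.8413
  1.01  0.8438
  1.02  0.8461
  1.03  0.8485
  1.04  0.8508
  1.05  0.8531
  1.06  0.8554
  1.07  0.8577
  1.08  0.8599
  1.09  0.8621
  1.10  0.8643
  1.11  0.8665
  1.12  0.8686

T = 0.25;  σ√T = 0.1150
d₁ = [ln(210/240) + (0.067 + ½·0.23²)·0.25] / (σ√T) = (-0.1335 + 0.0234) / 0.1150 = -0.9580 → -0.96
d₂ = -0.9580 − 0.1150 = -1.0730 → -1.07
e^(−rT) = e^(−0.067·0.25) = 0.9834
N(−d₂) = N(1.07) = 0.8577;  N(−d₁) = N(0.96) = 0.8315
P = 240·0.9834·0.8577 − 210·0.8315 = 202.4309 − 174.6150 = 27.8159

27.82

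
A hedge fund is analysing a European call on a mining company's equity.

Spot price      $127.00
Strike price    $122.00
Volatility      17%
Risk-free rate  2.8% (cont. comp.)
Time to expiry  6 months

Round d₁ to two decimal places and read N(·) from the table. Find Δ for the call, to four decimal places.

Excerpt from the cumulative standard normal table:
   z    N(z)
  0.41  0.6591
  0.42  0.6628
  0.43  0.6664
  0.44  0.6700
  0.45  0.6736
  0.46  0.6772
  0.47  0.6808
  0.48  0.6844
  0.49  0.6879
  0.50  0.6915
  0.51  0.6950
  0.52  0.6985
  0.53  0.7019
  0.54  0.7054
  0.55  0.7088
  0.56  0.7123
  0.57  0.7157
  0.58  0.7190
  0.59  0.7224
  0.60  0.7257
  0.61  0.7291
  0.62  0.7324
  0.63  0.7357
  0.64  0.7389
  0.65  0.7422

σ√T = 0.17 × 0.7071 = 0.1202
d₁ = [ln(127/122) + (0.028 + 0.17²/2)·0.5] / 0.1202 = [0.0402 + 0.0212] / 0.1202 = 0.5107 ⇒ 0.51
N(d₁) = N(0.51) = 0.6950
Δ_call = N(d₁) = 0.6950

0.6950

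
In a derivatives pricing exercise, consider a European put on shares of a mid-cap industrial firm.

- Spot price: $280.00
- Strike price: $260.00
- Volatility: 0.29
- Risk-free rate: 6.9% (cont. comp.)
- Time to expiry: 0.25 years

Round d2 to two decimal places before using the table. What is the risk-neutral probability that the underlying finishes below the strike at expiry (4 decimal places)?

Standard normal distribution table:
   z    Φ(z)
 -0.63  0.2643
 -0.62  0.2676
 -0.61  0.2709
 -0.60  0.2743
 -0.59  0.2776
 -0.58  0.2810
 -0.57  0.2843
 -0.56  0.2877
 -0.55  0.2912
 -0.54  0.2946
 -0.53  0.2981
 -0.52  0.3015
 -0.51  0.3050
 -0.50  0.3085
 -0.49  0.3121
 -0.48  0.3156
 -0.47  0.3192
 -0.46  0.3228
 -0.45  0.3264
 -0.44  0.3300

0.2877

T = 0.25;  σ√T = 0.1450
d₁ = [ln(280/260) + (0.069 + ½·0.29²)·0.25] / (σ√T) = (0.0741 + 0.0278) / 0.1450 = 0.7026 → 0.70
d₂ = 0.7026 − 0.1450 = 0.5576 → 0.56
Risk-neutral Pr[S_T < K] = N(−d₂) = N(-0.56) = 0.2877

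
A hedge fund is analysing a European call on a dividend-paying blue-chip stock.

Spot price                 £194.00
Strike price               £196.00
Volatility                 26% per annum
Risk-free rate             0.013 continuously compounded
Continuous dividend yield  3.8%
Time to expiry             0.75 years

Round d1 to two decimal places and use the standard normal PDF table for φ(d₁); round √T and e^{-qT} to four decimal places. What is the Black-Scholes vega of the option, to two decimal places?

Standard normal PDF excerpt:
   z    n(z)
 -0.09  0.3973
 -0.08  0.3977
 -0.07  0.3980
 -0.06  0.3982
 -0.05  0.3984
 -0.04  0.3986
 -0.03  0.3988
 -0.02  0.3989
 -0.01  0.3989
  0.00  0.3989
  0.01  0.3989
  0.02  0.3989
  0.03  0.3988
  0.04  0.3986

σ√T = 0.26 × 0.8660 = 0.2252
d₁ = [ln(194/196) + (0.013 − 0.038 + 0.26²/2)·0.75] / 0.2252 = [-0.0103 + 0.0066] / 0.2252 = -0.0162 → -0.02
√T = √0.75 = 0.8660
φ(d₁) = φ(-0.02) = 0.3989
e^(−qT) = e^(−0.038·0.75) = 0.9719
vega = S·e^(−qT)·φ(d₁)·√T = 194·0.9719·0.3989·0.8660 = 65.1336

65.13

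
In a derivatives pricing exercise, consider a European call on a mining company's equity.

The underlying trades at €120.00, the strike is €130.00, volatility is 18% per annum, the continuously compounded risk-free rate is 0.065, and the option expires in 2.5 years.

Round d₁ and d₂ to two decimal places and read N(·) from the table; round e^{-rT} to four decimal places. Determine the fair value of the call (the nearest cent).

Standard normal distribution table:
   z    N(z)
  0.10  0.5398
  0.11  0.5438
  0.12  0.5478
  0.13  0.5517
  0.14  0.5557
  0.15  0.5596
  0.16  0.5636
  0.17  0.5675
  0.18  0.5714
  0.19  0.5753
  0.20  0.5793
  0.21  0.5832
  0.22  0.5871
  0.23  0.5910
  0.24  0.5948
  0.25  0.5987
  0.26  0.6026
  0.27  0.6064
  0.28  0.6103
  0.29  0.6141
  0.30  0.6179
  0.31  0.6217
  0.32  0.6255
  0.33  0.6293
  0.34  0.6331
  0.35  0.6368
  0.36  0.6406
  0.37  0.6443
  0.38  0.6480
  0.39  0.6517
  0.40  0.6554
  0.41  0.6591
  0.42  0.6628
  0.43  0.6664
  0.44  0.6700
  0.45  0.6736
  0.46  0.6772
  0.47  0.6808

€18.13

σ√T = 0.18 × 1.5811 = 0.2846
d₁ = [ln(120/130) + (0.065 + 0.18²/2)·2.5] / 0.2846 = [-0.0800 + 0.2030] / 0.2846 = 0.4320 ⇒ 0.43
d₂ = d₁ − σ√T = 0.4320 − 0.2846 = 0.1474 ⇒ 0.15
exp(−rT) = exp(−0.065·2.5) = 0.8500
C = 120·N(0.43) − 130·0.8500·N(0.15) = 120·0.6664 − 130·0.8500·0.5596 = 79.9680 − 61.8358 = 18.1322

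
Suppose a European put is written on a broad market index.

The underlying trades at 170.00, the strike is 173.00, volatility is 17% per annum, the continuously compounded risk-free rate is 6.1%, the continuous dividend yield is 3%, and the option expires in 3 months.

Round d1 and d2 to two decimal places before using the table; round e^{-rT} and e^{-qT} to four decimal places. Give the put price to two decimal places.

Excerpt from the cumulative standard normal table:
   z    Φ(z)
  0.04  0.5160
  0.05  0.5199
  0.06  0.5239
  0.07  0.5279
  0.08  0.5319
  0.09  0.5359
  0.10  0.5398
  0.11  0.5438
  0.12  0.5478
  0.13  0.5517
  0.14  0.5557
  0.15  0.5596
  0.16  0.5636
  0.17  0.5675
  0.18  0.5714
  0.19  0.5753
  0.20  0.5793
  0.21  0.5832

6.96

σ√T = 0.17·√0.25 = 0.0850
d₁ = [ln(170/173) + (0.061 − 0.03 + 0.17²/2)·0.25] / 0.0850 = [-0.0175 + 0.0114] / 0.0850 = -0.0721 ≈ -0.07
d₂ = d₁ − σ√T = -0.0721 − 0.0850 = -0.1571 ≈ -0.16
e^(−qT) = e^(−0.03·0.25) = 0.9925;  e^(−rT) = e^(−0.061·0.25) = 0.9849
N(−d₂) = N(0.16) = 0.5636;  N(−d₁) = N(0.07) = 0.5279
P = 173·0.9849·0.5636 − 170·0.9925·0.5279 = 96.0305 − 89.0699 = 6.9606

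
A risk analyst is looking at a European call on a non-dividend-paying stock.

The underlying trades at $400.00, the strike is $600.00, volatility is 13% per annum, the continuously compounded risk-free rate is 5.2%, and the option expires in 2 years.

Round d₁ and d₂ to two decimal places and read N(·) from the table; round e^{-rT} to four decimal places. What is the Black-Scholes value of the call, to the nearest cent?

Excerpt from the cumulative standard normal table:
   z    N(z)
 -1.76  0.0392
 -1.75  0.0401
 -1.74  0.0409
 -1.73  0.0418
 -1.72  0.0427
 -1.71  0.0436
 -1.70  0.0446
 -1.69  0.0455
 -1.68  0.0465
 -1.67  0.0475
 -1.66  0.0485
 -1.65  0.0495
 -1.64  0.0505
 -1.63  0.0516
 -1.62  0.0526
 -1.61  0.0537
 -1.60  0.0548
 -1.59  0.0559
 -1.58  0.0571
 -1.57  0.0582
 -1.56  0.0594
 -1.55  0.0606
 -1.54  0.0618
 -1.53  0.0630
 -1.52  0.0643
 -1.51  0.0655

$1.64

σ√T = 0.13 × 1.4142 = 0.1838
d₁ = [ln(400/600) + (0.052 + 0.13²/2)·2] / 0.1838 = [-0.4055 + 0.1209] / 0.1838 = -1.5478 → -1.55
d₂ = d₁ − σ√T = -1.5478 − 0.1838 = -1.7317 → -1.73
e^(−rT) = e^(−0.052·2) = 0.9012
N(d₁) = N(-1.55) = 0.0606;  N(d₂) = N(-1.73) = 0.0418
C = 400·0.0606 − 600·0.9012·0.0418 = 24.2400 − 22.6021 = 1.6379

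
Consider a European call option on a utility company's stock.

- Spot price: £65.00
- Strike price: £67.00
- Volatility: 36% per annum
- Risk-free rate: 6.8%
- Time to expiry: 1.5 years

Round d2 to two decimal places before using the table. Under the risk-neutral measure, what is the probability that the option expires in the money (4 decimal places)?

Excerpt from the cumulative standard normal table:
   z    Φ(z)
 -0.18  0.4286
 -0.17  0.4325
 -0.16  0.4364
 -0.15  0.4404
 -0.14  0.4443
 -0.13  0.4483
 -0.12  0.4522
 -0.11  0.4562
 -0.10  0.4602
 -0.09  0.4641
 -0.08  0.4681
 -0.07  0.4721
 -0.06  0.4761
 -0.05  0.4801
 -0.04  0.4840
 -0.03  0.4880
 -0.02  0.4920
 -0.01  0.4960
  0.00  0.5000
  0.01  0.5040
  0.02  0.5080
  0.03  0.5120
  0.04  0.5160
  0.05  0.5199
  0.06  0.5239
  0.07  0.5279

σ√T = 0.36·√1.5 = 0.4409
d₁ = [ln(65/67) + (0.068 + 0.36²/2)·1.5] / 0.4409 = [-0.0303 + 0.1992] / 0.4409 = 0.3831 ⇒ 0.38
d₂ = d₁ − σ√T = 0.3831 − 0.4409 = -0.0578 ⇒ -0.06
Risk-neutral Pr[S_T > K] = N(d₂) = N(-0.06) = 0.4761

0.4761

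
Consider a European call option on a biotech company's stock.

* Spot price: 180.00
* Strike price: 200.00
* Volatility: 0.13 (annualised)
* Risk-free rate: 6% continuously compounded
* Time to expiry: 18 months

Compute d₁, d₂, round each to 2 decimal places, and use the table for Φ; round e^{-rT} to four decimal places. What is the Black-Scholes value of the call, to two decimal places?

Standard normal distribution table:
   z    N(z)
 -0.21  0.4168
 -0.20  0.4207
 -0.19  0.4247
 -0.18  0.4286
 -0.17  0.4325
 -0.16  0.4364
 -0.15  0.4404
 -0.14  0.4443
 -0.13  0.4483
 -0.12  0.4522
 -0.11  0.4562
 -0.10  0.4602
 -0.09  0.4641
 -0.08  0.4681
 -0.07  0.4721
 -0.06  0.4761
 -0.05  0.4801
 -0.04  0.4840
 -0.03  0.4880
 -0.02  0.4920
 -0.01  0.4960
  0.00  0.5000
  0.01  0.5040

10.22

σ√T = 0.13·√1.5 = 0.1592
ln(S/K) + (r + σ²/2)T = ln(180/200) + (0.06 + 0.13²/2)·1.5 = -0.1054 + 0.1027 = -0.0027
d₁ = -0.0027 / 0.1592 = -0.0169 ≈ -0.02
d₂ = d₁ − σ√T = -0.0169 − 0.1592 = -0.1761 ≈ -0.18
exp(−rT) = exp(−0.06·1.5) = 0.9139
C = 180·N(-0.02) − 200·0.9139·N(-0.18) = 180·0.4920 − 200·0.9139·0.4286 = 88.5600 − 78.3395 = 10.2205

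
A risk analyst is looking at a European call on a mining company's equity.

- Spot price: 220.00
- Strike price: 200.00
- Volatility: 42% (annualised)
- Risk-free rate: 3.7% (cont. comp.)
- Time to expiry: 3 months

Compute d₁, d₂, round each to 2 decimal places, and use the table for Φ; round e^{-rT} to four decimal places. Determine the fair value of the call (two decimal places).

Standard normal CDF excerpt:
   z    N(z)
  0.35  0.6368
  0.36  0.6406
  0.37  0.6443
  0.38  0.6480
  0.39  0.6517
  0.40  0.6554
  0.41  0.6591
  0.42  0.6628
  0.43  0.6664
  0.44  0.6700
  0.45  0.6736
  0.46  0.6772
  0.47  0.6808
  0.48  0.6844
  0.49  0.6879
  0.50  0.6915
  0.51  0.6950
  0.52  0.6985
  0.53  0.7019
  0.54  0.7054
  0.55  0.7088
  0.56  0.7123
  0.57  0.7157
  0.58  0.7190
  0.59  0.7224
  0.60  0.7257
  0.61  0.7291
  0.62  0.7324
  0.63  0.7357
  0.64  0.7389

T = 0.25;  σ√T = 0.2100
d₁ = [ln(220/200) + (0.037 + 0.42²/2)·0.25] / 0.2100 = [0.0953 + 0.0313] / 0.2100 = 0.6029 ≈ 0.60
d₂ = d₁ − σ√T = 0.6029 − 0.2100 = 0.3929 ≈ 0.39
exp(−rT) = exp(−0.037·0.25) = 0.9908
C = 220·N(0.60) − 200·0.9908·N(0.39) = 220·0.7257 − 200·0.9908·0.6517 = 159.6540 − 129.1409 = 30.5131

30.51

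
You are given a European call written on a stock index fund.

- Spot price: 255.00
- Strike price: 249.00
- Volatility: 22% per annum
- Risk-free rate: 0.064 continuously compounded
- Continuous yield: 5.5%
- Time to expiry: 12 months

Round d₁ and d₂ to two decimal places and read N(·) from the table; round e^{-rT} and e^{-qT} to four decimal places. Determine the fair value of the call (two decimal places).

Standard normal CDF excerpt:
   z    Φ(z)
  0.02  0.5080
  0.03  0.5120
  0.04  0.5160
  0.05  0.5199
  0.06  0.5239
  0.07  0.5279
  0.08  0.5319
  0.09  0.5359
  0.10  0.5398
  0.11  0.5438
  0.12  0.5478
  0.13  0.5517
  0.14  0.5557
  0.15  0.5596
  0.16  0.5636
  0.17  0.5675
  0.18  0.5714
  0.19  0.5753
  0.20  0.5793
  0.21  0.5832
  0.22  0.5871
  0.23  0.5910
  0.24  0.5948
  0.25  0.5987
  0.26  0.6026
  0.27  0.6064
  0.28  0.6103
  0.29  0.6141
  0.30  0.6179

24.92

σ√T = 0.22·√1 = 0.2200
ln(S/K) + (r − q + σ²/2)T = ln(255/249) + (0.064 − 0.055 + 0.22²/2)·1 = 0.0238 + 0.0332 = 0.0570
d₁ = 0.0570 / 0.2200 = 0.2591 which rounds to 0.26
d₂ = d₁ − σ√T = 0.2591 − 0.2200 = 0.0391 which rounds to 0.04
exp(−qT) = exp(−0.055·1) = 0.9465;  exp(−rT) = exp(−0.064·1) = 0.9380
C = 255·0.9465·N(0.26) − 249·0.9380·N(0.04) = 255·0.9465·0.6026 − 249·0.9380·0.5160 = 145.4420 − 120.5180 = 24.9240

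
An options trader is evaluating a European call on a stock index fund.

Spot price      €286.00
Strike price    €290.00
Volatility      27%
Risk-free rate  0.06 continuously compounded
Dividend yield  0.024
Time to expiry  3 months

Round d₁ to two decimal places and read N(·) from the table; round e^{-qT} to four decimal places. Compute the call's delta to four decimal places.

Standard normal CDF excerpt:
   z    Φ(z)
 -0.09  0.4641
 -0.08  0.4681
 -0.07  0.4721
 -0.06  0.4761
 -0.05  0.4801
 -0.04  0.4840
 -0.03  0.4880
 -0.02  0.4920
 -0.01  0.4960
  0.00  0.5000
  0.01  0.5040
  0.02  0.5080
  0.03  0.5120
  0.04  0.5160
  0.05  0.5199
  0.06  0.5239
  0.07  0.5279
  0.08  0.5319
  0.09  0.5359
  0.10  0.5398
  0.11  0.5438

0.5089

T = 0.25;  σ√T = 0.1350
d₁ = [ln(286/290) + (0.06 − 0.024 + 0.27²/2)·0.25] / 0.1350 = [-0.0139 + 0.0181] / 0.1350 = 0.0313 → 0.03
N(d₁) = N(0.03) = 0.5120
Δ_call = exp(−qT)·N(d₁) = 0.9940·0.5120 = 0.5089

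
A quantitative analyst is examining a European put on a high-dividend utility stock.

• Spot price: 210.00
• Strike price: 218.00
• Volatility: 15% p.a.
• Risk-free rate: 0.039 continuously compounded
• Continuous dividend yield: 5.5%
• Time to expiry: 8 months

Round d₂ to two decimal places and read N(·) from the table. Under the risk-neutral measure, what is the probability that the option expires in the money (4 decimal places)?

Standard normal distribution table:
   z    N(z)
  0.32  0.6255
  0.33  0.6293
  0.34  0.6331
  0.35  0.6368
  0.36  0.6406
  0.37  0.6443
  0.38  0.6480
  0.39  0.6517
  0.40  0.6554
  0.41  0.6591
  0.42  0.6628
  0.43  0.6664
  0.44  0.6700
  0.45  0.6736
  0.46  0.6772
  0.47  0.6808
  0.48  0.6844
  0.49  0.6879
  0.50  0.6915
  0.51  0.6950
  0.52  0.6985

0.6736

T = 0.6667;  σ√T = 0.1225
d₁ = [ln(210/218) + (0.039 − 0.055 + 0.15²/2)·0.6667] / 0.1225 = [-0.0374 − 0.0032] / 0.1225 = -0.3311 ≈ -0.33
d₂ = d₁ − σ√T = -0.3311 − 0.1225 = -0.4536 ≈ -0.45
Pr(exercise) under Q = N(−d₂) = N(0.45) = 0.6736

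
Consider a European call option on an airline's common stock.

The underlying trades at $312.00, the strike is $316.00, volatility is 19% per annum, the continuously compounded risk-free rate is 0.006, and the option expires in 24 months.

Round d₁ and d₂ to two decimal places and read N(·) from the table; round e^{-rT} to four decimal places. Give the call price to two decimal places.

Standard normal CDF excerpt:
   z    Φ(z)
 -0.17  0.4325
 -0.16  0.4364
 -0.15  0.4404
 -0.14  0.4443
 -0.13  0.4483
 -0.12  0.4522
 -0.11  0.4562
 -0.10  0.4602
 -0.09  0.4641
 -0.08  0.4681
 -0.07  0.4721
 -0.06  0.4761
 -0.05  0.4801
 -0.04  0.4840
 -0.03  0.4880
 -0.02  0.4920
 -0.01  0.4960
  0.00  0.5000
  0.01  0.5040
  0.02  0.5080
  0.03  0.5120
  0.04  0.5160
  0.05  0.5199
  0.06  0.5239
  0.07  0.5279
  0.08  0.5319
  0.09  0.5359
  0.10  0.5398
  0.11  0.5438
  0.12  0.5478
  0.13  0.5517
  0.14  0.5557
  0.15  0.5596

$33.40

T = 2;  σ√T = 0.2687
d₁ = [ln(312/316) + (0.006 + ½·0.19²)·2] / (σ√T) = (-0.0127 + 0.0481) / 0.2687 = 0.1316 which rounds to 0.13
d₂ = 0.1316 − 0.2687 = -0.1371 which rounds to -0.14
e^(−rT) = e^(−0.006·2) = 0.9881
C = 312·N(0.13) − 316·0.9881·N(-0.14) = 312·0.5517 − 316·0.9881·0.4443 = 172.1304 − 138.7281 = 33.4023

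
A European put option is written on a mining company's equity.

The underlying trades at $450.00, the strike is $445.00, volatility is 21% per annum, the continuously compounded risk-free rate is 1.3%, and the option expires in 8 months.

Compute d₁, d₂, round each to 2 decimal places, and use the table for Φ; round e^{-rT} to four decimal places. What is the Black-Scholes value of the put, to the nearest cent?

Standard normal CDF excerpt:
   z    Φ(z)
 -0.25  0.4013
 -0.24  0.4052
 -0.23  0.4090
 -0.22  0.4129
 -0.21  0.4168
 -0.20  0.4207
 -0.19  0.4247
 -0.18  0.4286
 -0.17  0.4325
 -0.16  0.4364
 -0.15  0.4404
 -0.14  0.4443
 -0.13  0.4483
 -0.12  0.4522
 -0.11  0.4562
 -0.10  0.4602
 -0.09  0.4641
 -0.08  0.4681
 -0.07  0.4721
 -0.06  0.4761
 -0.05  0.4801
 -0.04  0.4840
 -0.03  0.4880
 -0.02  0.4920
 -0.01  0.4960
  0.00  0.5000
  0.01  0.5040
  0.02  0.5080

T = 0.6667;  σ√T = 0.1715
d₁ = [ln(450/445) + (0.013 + 0.21²/2)·0.6667] / 0.1715 = [0.0112 + 0.0234] / 0.1715 = 0.2014 ≈ 0.20
d₂ = d₁ − σ√T = 0.2014 − 0.1715 = 0.0300 ≈ 0.03
exp(−rT) = exp(−0.013·0.6667) = 0.9914
N(−d₂) = N(-0.03) = 0.4880;  N(−d₁) = N(-0.20) = 0.4207
P = 445·0.9914·0.4880 − 450·0.4207 = 215.2924 − 189.3150 = 25.9774

$25.98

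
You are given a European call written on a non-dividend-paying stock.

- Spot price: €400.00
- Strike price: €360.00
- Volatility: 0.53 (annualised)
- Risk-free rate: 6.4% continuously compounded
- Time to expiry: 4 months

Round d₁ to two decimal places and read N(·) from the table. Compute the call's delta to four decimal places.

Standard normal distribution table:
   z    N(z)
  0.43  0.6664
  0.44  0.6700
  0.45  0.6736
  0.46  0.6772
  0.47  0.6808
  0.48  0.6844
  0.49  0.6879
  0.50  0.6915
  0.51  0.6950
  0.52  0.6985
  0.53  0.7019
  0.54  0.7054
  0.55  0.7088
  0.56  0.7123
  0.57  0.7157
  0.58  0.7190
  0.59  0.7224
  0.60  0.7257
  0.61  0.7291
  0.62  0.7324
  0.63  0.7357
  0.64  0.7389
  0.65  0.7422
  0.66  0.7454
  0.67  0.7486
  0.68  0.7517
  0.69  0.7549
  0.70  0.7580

0.7157

σ√T = 0.53 × 0.5774 = 0.3060
d₁ = [ln(400/360) + (0.064 + ½·0.53²)·0.3333] / (σ√T) = (0.1054 + 0.0682) / 0.3060 = 0.5670 ⇒ 0.57
N(d₁) = N(0.57) = 0.7157
Δ_call = N(d₁) = 0.7157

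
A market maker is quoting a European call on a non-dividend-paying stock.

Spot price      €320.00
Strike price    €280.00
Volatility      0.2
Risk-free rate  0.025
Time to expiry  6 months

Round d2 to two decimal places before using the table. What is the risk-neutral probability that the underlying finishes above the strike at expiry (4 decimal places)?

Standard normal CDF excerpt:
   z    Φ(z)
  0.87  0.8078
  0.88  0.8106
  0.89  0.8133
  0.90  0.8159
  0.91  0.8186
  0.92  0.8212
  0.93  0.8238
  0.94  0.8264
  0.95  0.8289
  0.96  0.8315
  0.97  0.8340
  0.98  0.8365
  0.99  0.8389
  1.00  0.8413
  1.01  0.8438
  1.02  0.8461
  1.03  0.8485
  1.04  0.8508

0.8315

T = 0.5;  σ√T = 0.1414
d₁ = [ln(320/280) + (0.025 + ½·0.2²)·0.5] / (σ√T) = (0.1335 + 0.0225) / 0.1414 = 1.1033 which rounds to 1.10
d₂ = 1.1033 − 0.1414 = 0.9619 which rounds to 0.96
Risk-neutral Pr[S_T > K] = N(d₂) = N(0.96) = 0.8315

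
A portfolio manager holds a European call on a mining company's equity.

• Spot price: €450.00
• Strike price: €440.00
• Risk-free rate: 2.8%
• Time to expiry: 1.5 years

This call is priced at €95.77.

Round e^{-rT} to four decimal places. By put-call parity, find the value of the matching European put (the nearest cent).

€67.69

exp(−rT) = exp(−0.028·1.5) = 0.9589
Put-call parity: C − P = S − K·e^(−rT) = 450 − 440·0.9589 = 450 − 421.9160 = 28.0840
P = C − (C − P) = 95.77 − (28.0840) = 67.6860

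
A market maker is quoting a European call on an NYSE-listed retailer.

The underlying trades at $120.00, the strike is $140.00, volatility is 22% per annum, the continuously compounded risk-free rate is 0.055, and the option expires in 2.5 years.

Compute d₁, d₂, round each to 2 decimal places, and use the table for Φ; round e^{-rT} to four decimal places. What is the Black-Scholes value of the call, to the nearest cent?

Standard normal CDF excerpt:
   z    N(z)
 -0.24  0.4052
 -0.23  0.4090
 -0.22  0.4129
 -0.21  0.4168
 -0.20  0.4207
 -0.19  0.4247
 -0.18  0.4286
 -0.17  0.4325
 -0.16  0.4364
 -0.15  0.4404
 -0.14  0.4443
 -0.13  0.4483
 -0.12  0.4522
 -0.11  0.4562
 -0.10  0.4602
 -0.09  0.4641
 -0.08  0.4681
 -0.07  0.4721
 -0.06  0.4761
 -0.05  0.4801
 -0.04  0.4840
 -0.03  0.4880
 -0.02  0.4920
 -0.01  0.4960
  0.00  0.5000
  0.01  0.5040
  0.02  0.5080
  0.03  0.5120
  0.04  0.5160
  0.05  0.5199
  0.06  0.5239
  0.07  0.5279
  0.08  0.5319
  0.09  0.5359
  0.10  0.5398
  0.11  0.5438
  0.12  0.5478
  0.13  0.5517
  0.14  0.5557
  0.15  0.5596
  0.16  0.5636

σ√T = 0.22 × 1.5811 = 0.3479
ln(S/K) + (r + σ²/2)T = ln(120/140) + (0.055 + 0.22²/2)·2.5 = -0.1542 + 0.1980 = 0.0438
d₁ = 0.0438 / 0.3479 = 0.1261 ≈ 0.13
d₂ = d₁ − σ√T = 0.1261 − 0.3479 = -0.2218 ≈ -0.22
e^(−rT) = e^(−0.055·2.5) = 0.8715
C = 120·N(0.13) − 140·0.8715·N(-0.22) = 120·0.5517 − 140·0.8715·0.4129 = 66.2040 − 50.3779 = 15.8261

$15.83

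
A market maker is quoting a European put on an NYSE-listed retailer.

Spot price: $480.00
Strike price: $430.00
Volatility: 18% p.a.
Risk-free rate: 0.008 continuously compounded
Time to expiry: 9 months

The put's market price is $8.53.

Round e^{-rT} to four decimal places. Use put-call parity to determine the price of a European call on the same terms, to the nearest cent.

$61.11

exp(−rT) = exp(−0.008·0.75) = 0.9940
Put-call parity: C − P = S − K·e^(−rT) = 480 − 430·0.9940 = 480 − 427.4200 = 52.5800
C = P + (C − P) = 8.53 + (52.5800) = 61.1100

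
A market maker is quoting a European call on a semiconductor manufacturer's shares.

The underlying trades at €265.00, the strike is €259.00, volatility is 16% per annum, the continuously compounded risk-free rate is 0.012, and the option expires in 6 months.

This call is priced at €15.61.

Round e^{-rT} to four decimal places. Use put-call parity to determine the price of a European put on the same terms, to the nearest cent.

€8.06

exp(−rT) = exp(−0.012·0.5) = 0.9940
Put-call parity: C − P = S − K·e^(−rT) = 265 − 259·0.9940 = 265 − 257.4460 = 7.5540
P = C − (C − P) = 15.61 − (7.5540) = 8.0560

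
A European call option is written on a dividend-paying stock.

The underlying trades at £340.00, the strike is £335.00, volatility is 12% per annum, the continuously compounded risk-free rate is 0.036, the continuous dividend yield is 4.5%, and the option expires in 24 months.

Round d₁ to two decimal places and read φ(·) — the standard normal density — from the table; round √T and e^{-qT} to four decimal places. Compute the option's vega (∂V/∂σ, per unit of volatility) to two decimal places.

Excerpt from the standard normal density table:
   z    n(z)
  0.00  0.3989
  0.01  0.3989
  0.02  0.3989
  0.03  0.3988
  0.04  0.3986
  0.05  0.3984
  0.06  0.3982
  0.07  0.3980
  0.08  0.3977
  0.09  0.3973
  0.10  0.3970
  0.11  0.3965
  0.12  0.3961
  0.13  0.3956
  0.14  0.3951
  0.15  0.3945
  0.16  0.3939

T = 2;  σ√T = 0.1697
d₁ = [ln(340/335) + (0.036 − 0.045 + 0.12²/2)·2] / 0.1697 = [0.0148 − 0.0036] / 0.1697 = 0.0661 ≈ 0.07
√T = √2 = 1.4142
φ(d₁) = φ(0.07) = 0.3980
exp(−qT) = exp(−0.045·2) = 0.9139
vega = S·exp(−qT)·φ(d₁)·√T = 340·0.9139·0.3980·1.4142 = 174.8926

174.89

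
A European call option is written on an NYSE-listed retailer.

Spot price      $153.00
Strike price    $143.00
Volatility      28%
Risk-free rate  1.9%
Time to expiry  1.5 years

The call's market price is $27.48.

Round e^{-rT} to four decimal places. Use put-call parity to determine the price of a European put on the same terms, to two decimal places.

$13.46

e^(−rT) = e^(−0.019·1.5) = 0.9719
Put-call parity: C − P = S − K·e^(−rT) = 153 − 143·0.9719 = 153 − 138.9817 = 14.0183
P = C − (C − P) = 27.48 − (14.0183) = 13.4617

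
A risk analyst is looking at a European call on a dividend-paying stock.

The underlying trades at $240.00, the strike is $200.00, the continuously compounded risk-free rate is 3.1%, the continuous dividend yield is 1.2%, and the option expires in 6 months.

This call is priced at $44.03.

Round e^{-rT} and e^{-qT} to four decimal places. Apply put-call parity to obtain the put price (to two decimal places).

$2.39

e^(−qT) = e^(−0.012·0.5) = 0.9940;  e^(−rT) = e^(−0.031·0.5) = 0.9846
Put-call parity: C − P = S·e^(−qT) − K·e^(−rT) = 240·0.9940 − 200·0.9846 = 238.5600 − 196.9200 = 41.6400
P = C − (C − P) = 44.03 − (41.6400) = 2.3900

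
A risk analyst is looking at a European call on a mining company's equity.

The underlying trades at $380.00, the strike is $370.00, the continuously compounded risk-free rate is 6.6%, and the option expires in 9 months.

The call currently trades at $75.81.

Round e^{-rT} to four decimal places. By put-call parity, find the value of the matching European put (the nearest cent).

exp(−rT) = exp(−0.066·0.75) = 0.9517
Put-call parity: C − P = S − K·e^(−rT) = 380 − 370·0.9517 = 380 − 352.1290 = 27.8710
P = C − (C − P) = 75.81 − (27.8710) = 47.9390

$47.94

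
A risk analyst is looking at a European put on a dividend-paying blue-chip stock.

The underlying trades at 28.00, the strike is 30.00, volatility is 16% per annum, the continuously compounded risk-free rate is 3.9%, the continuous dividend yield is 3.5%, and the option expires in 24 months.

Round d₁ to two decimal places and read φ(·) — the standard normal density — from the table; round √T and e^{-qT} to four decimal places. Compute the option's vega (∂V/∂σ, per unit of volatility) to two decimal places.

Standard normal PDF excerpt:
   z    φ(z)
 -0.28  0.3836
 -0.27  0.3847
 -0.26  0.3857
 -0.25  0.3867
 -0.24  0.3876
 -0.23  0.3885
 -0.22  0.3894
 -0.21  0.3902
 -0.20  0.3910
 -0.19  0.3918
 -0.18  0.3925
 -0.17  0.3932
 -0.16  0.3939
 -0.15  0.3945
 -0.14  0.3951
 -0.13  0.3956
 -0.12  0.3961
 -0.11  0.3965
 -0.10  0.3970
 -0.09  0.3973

T = 2;  σ√T = 0.2263
d₁ = [ln(28/30) + (0.039 − 0.035 + 0.16²/2)·2] / 0.2263 = [-0.0690 + 0.0336] / 0.2263 = -0.1564 ⇒ -0.16
√T = √2 = 1.4142
φ(d₁) = φ(-0.16) = 0.3939
e^(−qT) = e^(−0.035·2) = 0.9324
vega = S·e^(−qT)·φ(d₁)·√T = 28·0.9324·0.3939·1.4142 = 14.5431

14.54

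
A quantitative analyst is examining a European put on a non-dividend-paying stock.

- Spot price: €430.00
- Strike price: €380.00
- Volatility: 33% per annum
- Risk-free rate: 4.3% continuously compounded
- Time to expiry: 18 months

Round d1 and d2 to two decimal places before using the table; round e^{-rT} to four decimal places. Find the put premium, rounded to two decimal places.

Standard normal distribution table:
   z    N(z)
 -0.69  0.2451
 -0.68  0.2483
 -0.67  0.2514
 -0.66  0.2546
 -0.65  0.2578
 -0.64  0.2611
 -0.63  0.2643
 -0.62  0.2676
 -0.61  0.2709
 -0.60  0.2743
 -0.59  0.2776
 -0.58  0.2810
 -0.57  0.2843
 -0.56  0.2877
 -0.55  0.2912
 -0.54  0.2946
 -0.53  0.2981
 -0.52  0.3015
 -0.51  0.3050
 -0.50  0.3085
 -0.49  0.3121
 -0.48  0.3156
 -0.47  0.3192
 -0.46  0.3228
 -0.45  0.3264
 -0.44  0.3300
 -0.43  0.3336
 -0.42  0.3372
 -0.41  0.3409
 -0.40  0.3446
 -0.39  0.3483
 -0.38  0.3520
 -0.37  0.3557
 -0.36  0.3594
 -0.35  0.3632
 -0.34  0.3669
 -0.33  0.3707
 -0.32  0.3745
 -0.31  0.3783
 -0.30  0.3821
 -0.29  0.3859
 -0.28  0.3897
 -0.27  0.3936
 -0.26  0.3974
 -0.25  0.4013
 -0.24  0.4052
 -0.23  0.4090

σ√T = 0.33 × 1.2247 = 0.4042
ln(S/K) + (r + σ²/2)T = ln(430/380) + (0.043 + 0.33²/2)·1.5 = 0.1236 + 0.1462 = 0.2698
d₁ = 0.2698 / 0.4042 = 0.6675 → 0.67
d₂ = d₁ − σ√T = 0.6675 − 0.4042 = 0.2634 → 0.26
e^(−rT) = e^(−0.043·1.5) = 0.9375
N(−d₂) = N(-0.26) = 0.3974;  N(−d₁) = N(-0.67) = 0.2514
P = 380·0.9375·0.3974 − 430·0.2514 = 141.5737 − 108.1020 = 33.4717

€33.47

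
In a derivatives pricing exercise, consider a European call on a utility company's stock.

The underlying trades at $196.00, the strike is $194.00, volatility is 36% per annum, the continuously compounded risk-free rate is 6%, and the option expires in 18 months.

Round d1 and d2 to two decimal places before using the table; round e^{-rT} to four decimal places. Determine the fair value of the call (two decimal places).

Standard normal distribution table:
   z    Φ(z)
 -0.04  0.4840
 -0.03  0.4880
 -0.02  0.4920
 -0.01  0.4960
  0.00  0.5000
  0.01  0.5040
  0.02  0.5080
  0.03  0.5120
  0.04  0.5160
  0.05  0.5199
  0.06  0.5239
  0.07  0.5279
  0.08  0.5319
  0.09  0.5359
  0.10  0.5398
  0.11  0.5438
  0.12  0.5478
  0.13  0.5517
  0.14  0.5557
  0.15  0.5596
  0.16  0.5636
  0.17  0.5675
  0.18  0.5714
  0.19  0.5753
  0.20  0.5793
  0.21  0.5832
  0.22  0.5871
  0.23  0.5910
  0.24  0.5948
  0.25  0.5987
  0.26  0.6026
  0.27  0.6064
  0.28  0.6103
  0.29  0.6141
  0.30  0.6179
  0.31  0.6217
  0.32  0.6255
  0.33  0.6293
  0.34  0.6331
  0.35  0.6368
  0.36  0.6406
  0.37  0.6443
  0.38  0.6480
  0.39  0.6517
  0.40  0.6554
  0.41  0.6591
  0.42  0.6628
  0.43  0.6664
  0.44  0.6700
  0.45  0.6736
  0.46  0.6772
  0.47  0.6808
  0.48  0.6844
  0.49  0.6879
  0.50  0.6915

$42.67

σ√T = 0.36·√1.5 = 0.4409
d₁ = [ln(196/194) + (0.06 + 0.36²/2)·1.5] / 0.4409 = [0.0103 + 0.1872] / 0.4409 = 0.4478 → 0.45
d₂ = d₁ − σ√T = 0.4478 − 0.4409 = 0.0069 → 0.01
exp(−rT) = exp(−0.06·1.5) = 0.9139
C = 196·N(0.45) − 194·0.9139·N(0.01) = 196·0.6736 − 194·0.9139·0.5040 = 132.0256 − 89.3575 = 42.6681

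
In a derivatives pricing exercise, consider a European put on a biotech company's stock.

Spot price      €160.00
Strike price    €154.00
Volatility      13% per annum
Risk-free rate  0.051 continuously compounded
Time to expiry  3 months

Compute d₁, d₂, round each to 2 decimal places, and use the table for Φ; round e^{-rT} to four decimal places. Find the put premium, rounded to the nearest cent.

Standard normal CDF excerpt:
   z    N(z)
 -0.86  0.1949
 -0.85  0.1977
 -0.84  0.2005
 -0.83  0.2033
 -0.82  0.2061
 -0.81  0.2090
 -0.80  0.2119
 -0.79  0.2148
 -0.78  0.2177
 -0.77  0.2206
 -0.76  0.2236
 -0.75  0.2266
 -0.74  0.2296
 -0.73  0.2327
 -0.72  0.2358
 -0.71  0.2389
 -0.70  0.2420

€1.48

T = 0.25;  σ√T = 0.0650
d₁ = [ln(160/154) + (0.051 + 0.13²/2)·0.25] / 0.0650 = [0.0382 + 0.0149] / 0.0650 = 0.8167 → 0.82
d₂ = d₁ − σ√T = 0.8167 − 0.0650 = 0.7517 → 0.75
e^(−rT) = e^(−0.051·0.25) = 0.9873
P = 154·0.9873·N(-0.75) − 160·N(-0.82) = 154·0.9873·0.2266 − 160·0.2061 = 34.4532 − 32.9760 = 1.4772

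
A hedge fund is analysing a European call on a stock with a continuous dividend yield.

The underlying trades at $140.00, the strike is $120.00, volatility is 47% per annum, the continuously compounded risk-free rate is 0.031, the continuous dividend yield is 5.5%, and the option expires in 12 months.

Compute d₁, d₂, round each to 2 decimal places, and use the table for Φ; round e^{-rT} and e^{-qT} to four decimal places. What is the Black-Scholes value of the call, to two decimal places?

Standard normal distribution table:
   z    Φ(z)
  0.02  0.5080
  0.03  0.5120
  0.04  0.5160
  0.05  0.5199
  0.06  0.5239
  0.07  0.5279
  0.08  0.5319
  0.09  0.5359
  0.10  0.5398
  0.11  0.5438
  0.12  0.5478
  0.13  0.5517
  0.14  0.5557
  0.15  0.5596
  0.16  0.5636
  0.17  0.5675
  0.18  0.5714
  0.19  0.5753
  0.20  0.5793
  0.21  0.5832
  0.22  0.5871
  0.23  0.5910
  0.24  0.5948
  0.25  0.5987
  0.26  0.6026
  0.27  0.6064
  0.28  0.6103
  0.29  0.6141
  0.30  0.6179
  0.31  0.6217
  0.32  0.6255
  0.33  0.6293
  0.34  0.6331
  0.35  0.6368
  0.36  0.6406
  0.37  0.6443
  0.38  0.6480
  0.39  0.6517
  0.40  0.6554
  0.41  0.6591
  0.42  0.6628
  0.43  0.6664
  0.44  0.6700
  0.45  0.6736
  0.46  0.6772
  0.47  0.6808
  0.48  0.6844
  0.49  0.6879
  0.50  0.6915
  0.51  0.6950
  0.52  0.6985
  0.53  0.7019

$32.06

T = 1;  σ√T = 0.4700
d₁ = [ln(140/120) + (0.031 − 0.055 + 0.47²/2)·1] / 0.4700 = [0.1542 + 0.0864] / 0.4700 = 0.5119 → 0.51
d₂ = d₁ − σ√T = 0.5119 − 0.4700 = 0.0419 → 0.04
e^(−qT) = e^(−0.055·1) = 0.9465;  e^(−rT) = e^(−0.031·1) = 0.9695
N(d₁) = N(0.51) = 0.6950;  N(d₂) = N(0.04) = 0.5160
C = 140·0.9465·0.6950 − 120·0.9695·0.5160 = 92.0944 − 60.0314 = 32.0630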